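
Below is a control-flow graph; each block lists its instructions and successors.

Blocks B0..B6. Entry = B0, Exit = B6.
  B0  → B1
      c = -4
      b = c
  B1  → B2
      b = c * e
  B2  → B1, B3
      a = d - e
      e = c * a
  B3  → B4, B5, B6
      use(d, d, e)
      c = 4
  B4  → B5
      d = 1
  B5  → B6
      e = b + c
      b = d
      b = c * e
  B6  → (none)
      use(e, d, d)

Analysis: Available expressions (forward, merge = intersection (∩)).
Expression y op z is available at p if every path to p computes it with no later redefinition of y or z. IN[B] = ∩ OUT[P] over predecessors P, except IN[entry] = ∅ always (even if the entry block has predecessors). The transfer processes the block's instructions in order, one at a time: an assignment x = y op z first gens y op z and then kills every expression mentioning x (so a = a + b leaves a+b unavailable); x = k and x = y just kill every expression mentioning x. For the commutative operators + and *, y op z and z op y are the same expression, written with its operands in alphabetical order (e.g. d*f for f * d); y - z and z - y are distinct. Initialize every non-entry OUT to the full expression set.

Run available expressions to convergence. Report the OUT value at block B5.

Answer: {c*e}

Derivation:
Fixpoint table:
  B0:  IN={}  OUT={}
  B1:  IN={}  OUT={c*e}
  B2:  IN={c*e}  OUT={a*c}
  B3:  IN={a*c}  OUT={}
  B4:  IN={}  OUT={}
  B5:  IN={}  OUT={c*e}
  B6:  IN={}  OUT={}

Merge at B5: IN[B5] = OUT[B3] ∩ OUT[B4] = {}
Applying B5's transfer function to that IN value gives OUT[B5] (row B5 above).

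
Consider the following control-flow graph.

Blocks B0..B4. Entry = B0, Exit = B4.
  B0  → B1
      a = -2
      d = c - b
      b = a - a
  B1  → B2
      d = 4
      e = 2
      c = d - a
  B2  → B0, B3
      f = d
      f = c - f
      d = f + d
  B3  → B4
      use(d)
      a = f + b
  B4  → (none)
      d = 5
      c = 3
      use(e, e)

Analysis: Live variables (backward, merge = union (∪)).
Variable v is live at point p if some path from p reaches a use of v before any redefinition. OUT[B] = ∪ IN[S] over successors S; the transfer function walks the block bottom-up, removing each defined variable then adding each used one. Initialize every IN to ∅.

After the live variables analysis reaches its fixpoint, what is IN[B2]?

Per-block solution:
  B0:  IN={b, c}  OUT={a, b}
  B1:  IN={a, b}  OUT={b, c, d, e}
  B2:  IN={b, c, d, e}  OUT={b, c, d, e, f}
  B3:  IN={b, d, e, f}  OUT={e}
  B4:  IN={e}  OUT={}

Merge at B2: OUT[B2] = IN[B0] ⊔ IN[B3] = {b, c, d, e, f}
Applying B2's transfer function to that OUT value gives IN[B2] (row B2 above).

Answer: {b, c, d, e}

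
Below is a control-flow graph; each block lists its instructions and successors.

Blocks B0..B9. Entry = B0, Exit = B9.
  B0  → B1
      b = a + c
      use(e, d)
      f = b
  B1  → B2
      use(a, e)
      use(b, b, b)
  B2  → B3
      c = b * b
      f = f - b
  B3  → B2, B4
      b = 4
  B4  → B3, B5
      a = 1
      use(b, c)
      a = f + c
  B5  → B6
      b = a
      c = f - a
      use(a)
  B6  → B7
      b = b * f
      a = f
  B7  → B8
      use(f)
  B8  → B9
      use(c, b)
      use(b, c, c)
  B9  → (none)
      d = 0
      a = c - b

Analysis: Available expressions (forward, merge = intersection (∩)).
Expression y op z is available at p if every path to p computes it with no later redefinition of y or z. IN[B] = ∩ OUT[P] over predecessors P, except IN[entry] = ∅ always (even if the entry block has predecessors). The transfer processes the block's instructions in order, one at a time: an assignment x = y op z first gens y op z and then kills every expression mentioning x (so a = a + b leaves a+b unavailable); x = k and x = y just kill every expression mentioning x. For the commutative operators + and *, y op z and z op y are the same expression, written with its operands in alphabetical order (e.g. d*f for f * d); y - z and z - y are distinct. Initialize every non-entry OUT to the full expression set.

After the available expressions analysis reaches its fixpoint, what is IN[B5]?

Per-block solution:
  B0: | IN={} | OUT={a+c}
  B1: | IN={a+c} | OUT={a+c}
  B2: | IN={} | OUT={b*b}
  B3: | IN={} | OUT={}
  B4: | IN={} | OUT={c+f}
  B5: | IN={c+f} | OUT={f-a}
  B6: | IN={f-a} | OUT={}
  B7: | IN={} | OUT={}
  B8: | IN={} | OUT={}
  B9: | IN={} | OUT={c-b}

Merge at B5: IN[B5] = OUT[B4] = {c+f}

Answer: {c+f}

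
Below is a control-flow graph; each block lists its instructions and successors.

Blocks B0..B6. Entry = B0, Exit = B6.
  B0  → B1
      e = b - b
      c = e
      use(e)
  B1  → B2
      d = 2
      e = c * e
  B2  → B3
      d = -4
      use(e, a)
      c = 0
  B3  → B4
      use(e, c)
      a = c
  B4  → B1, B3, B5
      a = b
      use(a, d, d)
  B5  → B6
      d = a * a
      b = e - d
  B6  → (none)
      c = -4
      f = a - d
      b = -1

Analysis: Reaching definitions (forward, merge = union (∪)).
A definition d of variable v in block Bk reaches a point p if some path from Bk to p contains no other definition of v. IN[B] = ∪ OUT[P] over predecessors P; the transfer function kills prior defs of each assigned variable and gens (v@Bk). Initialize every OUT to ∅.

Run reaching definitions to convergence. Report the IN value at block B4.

Answer: {a@B3, c@B2, d@B2, e@B1}

Trace:
Fixpoint table:
  B0:   IN={}   OUT={c@B0, e@B0}
  B1:   IN={a@B4, c@B0, c@B2, d@B2, e@B0, e@B1}   OUT={a@B4, c@B0, c@B2, d@B1, e@B1}
  B2:   IN={a@B4, c@B0, c@B2, d@B1, e@B1}   OUT={a@B4, c@B2, d@B2, e@B1}
  B3:   IN={a@B4, c@B2, d@B2, e@B1}   OUT={a@B3, c@B2, d@B2, e@B1}
  B4:   IN={a@B3, c@B2, d@B2, e@B1}   OUT={a@B4, c@B2, d@B2, e@B1}
  B5:   IN={a@B4, c@B2, d@B2, e@B1}   OUT={a@B4, b@B5, c@B2, d@B5, e@B1}
  B6:   IN={a@B4, b@B5, c@B2, d@B5, e@B1}   OUT={a@B4, b@B6, c@B6, d@B5, e@B1, f@B6}

Merge at B4: IN[B4] = OUT[B3] = {a@B3, c@B2, d@B2, e@B1}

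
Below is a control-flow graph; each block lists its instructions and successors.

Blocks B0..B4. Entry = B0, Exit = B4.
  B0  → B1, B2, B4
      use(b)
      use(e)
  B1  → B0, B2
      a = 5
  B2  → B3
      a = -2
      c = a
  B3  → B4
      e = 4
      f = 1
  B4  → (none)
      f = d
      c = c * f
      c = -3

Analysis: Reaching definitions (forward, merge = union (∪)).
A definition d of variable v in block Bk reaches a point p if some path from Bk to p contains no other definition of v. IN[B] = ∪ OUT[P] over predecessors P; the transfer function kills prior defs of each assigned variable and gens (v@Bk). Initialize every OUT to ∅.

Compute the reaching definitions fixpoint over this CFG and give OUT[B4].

Answer: {a@B1, a@B2, c@B4, e@B3, f@B4}

Working:
Per-block solution:
  B0:  IN={a@B1}  OUT={a@B1}
  B1:  IN={a@B1}  OUT={a@B1}
  B2:  IN={a@B1}  OUT={a@B2, c@B2}
  B3:  IN={a@B2, c@B2}  OUT={a@B2, c@B2, e@B3, f@B3}
  B4:  IN={a@B1, a@B2, c@B2, e@B3, f@B3}  OUT={a@B1, a@B2, c@B4, e@B3, f@B4}

Merge at B4: IN[B4] = OUT[B0] ⊔ OUT[B3] = {a@B1, a@B2, c@B2, e@B3, f@B3}
Applying B4's transfer function to that IN value gives OUT[B4] (row B4 above).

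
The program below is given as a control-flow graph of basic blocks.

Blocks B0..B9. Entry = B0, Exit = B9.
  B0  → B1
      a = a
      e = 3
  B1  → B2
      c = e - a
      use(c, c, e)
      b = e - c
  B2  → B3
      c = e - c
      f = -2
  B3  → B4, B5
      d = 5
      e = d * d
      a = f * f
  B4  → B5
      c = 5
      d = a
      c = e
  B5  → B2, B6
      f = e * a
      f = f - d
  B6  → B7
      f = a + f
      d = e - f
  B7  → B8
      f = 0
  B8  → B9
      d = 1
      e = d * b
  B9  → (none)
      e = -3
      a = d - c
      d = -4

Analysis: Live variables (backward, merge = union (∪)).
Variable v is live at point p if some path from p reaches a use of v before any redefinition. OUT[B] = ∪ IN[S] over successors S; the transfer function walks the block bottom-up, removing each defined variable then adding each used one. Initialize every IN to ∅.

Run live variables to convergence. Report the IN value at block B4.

Per-block solution:
  B0: | IN={a} | OUT={a, e}
  B1: | IN={a, e} | OUT={b, c, e}
  B2: | IN={b, c, e} | OUT={b, c, f}
  B3: | IN={b, c, f} | OUT={a, b, c, d, e}
  B4: | IN={a, b, e} | OUT={a, b, c, d, e}
  B5: | IN={a, b, c, d, e} | OUT={a, b, c, e, f}
  B6: | IN={a, b, c, e, f} | OUT={b, c}
  B7: | IN={b, c} | OUT={b, c}
  B8: | IN={b, c} | OUT={c, d}
  B9: | IN={c, d} | OUT={}

Merge at B4: OUT[B4] = IN[B5] = {a, b, c, d, e}
Applying B4's transfer function to that OUT value gives IN[B4] (row B4 above).

Answer: {a, b, e}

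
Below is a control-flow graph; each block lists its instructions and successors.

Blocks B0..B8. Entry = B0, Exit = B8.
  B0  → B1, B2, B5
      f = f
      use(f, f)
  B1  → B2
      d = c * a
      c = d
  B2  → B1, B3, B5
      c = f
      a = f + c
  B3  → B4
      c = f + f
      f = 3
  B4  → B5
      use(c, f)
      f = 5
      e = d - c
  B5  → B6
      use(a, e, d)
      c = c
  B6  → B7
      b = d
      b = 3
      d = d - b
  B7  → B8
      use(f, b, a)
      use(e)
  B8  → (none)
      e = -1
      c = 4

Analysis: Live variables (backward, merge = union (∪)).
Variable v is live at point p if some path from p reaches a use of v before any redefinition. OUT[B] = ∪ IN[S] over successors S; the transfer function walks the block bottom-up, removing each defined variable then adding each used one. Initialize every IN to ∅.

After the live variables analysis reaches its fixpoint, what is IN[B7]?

Per-block solution:
  B0:   IN={a, c, d, e, f}   OUT={a, c, d, e, f}
  B1:   IN={a, c, e, f}   OUT={d, e, f}
  B2:   IN={d, e, f}   OUT={a, c, d, e, f}
  B3:   IN={a, d, f}   OUT={a, c, d, f}
  B4:   IN={a, c, d, f}   OUT={a, c, d, e, f}
  B5:   IN={a, c, d, e, f}   OUT={a, d, e, f}
  B6:   IN={a, d, e, f}   OUT={a, b, e, f}
  B7:   IN={a, b, e, f}   OUT={}
  B8:   IN={}   OUT={}

Merge at B7: OUT[B7] = IN[B8] = {}
Applying B7's transfer function to that OUT value gives IN[B7] (row B7 above).

Answer: {a, b, e, f}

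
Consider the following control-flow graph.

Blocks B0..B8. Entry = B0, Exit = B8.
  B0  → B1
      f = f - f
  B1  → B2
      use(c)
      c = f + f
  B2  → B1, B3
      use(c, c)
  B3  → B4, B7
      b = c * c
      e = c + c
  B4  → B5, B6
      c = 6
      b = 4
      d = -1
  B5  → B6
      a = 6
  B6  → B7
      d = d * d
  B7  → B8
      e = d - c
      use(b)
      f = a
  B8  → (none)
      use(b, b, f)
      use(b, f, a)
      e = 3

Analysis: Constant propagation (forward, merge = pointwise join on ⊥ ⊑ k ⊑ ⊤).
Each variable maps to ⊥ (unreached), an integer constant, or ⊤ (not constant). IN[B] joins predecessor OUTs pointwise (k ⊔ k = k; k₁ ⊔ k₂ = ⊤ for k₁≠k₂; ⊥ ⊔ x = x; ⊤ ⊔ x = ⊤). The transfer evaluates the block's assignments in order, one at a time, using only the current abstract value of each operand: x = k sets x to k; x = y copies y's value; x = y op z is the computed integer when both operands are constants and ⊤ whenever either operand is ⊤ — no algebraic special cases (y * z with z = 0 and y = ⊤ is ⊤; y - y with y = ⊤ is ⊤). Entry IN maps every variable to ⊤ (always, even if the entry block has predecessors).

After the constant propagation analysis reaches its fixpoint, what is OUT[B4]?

Answer: {a: ⊤, b: 4, c: 6, d: -1, e: ⊤, f: ⊤}

Trace:
Converged values:
  B0:  IN=(all ⊤)  OUT=(all ⊤)
  B1:  IN=(all ⊤)  OUT=(all ⊤)
  B2:  IN=(all ⊤)  OUT=(all ⊤)
  B3:  IN=(all ⊤)  OUT=(all ⊤)
  B4:  IN=(all ⊤)  OUT={b:4, c:6, d:-1; rest ⊤}
  B5:  IN={b:4, c:6, d:-1; rest ⊤}  OUT={a:6, b:4, c:6, d:-1; rest ⊤}
  B6:  IN={b:4, c:6, d:-1; rest ⊤}  OUT={b:4, c:6, d:1; rest ⊤}
  B7:  IN=(all ⊤)  OUT=(all ⊤)
  B8:  IN=(all ⊤)  OUT={e:3; rest ⊤}

Merge at B4: IN[B4] = OUT[B3] = {a: ⊤, b: ⊤, c: ⊤, d: ⊤, e: ⊤, f: ⊤}
Applying B4's transfer function to that IN value gives OUT[B4] (row B4 above).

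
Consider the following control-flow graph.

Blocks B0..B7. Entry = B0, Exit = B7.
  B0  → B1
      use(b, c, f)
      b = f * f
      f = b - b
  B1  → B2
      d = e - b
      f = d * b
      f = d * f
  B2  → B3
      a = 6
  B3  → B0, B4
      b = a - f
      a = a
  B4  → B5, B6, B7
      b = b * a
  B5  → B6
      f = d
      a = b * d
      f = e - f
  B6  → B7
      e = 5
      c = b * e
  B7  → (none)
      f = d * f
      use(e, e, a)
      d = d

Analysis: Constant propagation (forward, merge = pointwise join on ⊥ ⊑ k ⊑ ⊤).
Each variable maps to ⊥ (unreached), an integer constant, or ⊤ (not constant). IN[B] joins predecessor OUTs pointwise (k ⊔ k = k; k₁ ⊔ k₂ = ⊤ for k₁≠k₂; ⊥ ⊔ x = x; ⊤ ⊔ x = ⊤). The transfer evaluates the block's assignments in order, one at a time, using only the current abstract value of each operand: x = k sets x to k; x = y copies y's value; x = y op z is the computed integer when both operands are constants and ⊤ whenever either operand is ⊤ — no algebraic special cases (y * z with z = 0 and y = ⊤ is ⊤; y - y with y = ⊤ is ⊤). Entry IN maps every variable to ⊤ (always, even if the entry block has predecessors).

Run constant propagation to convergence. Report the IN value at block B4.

Answer: {a: 6, b: ⊤, c: ⊤, d: ⊤, e: ⊤, f: ⊤}

Trace:
Converged values:
  B0:   IN=(all ⊤)   OUT=(all ⊤)
  B1:   IN=(all ⊤)   OUT=(all ⊤)
  B2:   IN=(all ⊤)   OUT={a:6; rest ⊤}
  B3:   IN={a:6; rest ⊤}   OUT={a:6; rest ⊤}
  B4:   IN={a:6; rest ⊤}   OUT={a:6; rest ⊤}
  B5:   IN={a:6; rest ⊤}   OUT=(all ⊤)
  B6:   IN=(all ⊤)   OUT={e:5; rest ⊤}
  B7:   IN=(all ⊤)   OUT=(all ⊤)

Merge at B4: IN[B4] = OUT[B3] = {a: 6, b: ⊤, c: ⊤, d: ⊤, e: ⊤, f: ⊤}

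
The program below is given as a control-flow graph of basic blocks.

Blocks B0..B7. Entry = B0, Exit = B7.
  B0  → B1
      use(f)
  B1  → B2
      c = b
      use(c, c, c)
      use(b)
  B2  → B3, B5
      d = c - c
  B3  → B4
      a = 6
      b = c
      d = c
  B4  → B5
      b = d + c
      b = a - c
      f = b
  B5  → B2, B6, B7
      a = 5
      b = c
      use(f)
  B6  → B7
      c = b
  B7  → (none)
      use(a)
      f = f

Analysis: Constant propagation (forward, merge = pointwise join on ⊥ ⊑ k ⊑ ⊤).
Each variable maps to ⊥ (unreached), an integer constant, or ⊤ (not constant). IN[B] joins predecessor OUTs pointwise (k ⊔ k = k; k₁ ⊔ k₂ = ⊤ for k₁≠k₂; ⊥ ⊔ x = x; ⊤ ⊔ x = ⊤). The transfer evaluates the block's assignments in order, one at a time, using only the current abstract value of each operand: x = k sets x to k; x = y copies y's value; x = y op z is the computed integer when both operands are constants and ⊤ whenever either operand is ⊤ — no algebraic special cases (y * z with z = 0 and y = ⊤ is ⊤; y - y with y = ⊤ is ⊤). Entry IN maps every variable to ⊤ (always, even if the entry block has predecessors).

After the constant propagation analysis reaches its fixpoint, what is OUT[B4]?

Answer: {a: 6, b: ⊤, c: ⊤, d: ⊤, e: ⊤, f: ⊤}

Derivation:
Converged values:
  B0:   IN=(all ⊤)   OUT=(all ⊤)
  B1:   IN=(all ⊤)   OUT=(all ⊤)
  B2:   IN=(all ⊤)   OUT=(all ⊤)
  B3:   IN=(all ⊤)   OUT={a:6; rest ⊤}
  B4:   IN={a:6; rest ⊤}   OUT={a:6; rest ⊤}
  B5:   IN=(all ⊤)   OUT={a:5; rest ⊤}
  B6:   IN={a:5; rest ⊤}   OUT={a:5; rest ⊤}
  B7:   IN={a:5; rest ⊤}   OUT={a:5; rest ⊤}

Merge at B4: IN[B4] = OUT[B3] = {a: 6, b: ⊤, c: ⊤, d: ⊤, e: ⊤, f: ⊤}
Applying B4's transfer function to that IN value gives OUT[B4] (row B4 above).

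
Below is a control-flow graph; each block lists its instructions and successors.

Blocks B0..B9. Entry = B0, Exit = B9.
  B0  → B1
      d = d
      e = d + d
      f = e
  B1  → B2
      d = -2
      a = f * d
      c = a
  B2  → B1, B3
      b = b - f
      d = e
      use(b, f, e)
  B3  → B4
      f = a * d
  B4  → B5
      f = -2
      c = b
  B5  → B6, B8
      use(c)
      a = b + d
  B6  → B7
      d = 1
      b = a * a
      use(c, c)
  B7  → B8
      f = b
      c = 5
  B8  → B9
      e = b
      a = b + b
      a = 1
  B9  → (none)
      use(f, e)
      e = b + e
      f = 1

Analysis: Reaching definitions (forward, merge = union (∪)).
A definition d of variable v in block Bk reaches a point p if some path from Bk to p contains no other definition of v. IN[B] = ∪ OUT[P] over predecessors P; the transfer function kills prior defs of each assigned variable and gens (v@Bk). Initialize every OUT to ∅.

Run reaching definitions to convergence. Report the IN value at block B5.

Per-block solution:
  B0: | IN={} | OUT={d@B0, e@B0, f@B0}
  B1: | IN={a@B1, b@B2, c@B1, d@B0, d@B2, e@B0, f@B0} | OUT={a@B1, b@B2, c@B1, d@B1, e@B0, f@B0}
  B2: | IN={a@B1, b@B2, c@B1, d@B1, e@B0, f@B0} | OUT={a@B1, b@B2, c@B1, d@B2, e@B0, f@B0}
  B3: | IN={a@B1, b@B2, c@B1, d@B2, e@B0, f@B0} | OUT={a@B1, b@B2, c@B1, d@B2, e@B0, f@B3}
  B4: | IN={a@B1, b@B2, c@B1, d@B2, e@B0, f@B3} | OUT={a@B1, b@B2, c@B4, d@B2, e@B0, f@B4}
  B5: | IN={a@B1, b@B2, c@B4, d@B2, e@B0, f@B4} | OUT={a@B5, b@B2, c@B4, d@B2, e@B0, f@B4}
  B6: | IN={a@B5, b@B2, c@B4, d@B2, e@B0, f@B4} | OUT={a@B5, b@B6, c@B4, d@B6, e@B0, f@B4}
  B7: | IN={a@B5, b@B6, c@B4, d@B6, e@B0, f@B4} | OUT={a@B5, b@B6, c@B7, d@B6, e@B0, f@B7}
  B8: | IN={a@B5, b@B2, b@B6, c@B4, c@B7, d@B2, d@B6, e@B0, f@B4, f@B7} | OUT={a@B8, b@B2, b@B6, c@B4, c@B7, d@B2, d@B6, e@B8, f@B4, f@B7}
  B9: | IN={a@B8, b@B2, b@B6, c@B4, c@B7, d@B2, d@B6, e@B8, f@B4, f@B7} | OUT={a@B8, b@B2, b@B6, c@B4, c@B7, d@B2, d@B6, e@B9, f@B9}

Merge at B5: IN[B5] = OUT[B4] = {a@B1, b@B2, c@B4, d@B2, e@B0, f@B4}

Answer: {a@B1, b@B2, c@B4, d@B2, e@B0, f@B4}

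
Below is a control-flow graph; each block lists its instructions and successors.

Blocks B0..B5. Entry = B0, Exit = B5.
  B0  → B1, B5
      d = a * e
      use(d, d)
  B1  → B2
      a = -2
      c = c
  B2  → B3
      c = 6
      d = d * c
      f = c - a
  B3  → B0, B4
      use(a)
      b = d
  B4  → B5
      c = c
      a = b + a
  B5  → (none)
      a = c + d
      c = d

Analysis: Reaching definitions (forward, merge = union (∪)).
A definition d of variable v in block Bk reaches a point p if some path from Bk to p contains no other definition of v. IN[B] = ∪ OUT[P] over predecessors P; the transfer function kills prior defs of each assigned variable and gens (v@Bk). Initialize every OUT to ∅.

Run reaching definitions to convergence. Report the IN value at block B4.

Fixpoint table:
  B0:  IN={a@B1, b@B3, c@B2, d@B2, f@B2}  OUT={a@B1, b@B3, c@B2, d@B0, f@B2}
  B1:  IN={a@B1, b@B3, c@B2, d@B0, f@B2}  OUT={a@B1, b@B3, c@B1, d@B0, f@B2}
  B2:  IN={a@B1, b@B3, c@B1, d@B0, f@B2}  OUT={a@B1, b@B3, c@B2, d@B2, f@B2}
  B3:  IN={a@B1, b@B3, c@B2, d@B2, f@B2}  OUT={a@B1, b@B3, c@B2, d@B2, f@B2}
  B4:  IN={a@B1, b@B3, c@B2, d@B2, f@B2}  OUT={a@B4, b@B3, c@B4, d@B2, f@B2}
  B5:  IN={a@B1, a@B4, b@B3, c@B2, c@B4, d@B0, d@B2, f@B2}  OUT={a@B5, b@B3, c@B5, d@B0, d@B2, f@B2}

Merge at B4: IN[B4] = OUT[B3] = {a@B1, b@B3, c@B2, d@B2, f@B2}

Answer: {a@B1, b@B3, c@B2, d@B2, f@B2}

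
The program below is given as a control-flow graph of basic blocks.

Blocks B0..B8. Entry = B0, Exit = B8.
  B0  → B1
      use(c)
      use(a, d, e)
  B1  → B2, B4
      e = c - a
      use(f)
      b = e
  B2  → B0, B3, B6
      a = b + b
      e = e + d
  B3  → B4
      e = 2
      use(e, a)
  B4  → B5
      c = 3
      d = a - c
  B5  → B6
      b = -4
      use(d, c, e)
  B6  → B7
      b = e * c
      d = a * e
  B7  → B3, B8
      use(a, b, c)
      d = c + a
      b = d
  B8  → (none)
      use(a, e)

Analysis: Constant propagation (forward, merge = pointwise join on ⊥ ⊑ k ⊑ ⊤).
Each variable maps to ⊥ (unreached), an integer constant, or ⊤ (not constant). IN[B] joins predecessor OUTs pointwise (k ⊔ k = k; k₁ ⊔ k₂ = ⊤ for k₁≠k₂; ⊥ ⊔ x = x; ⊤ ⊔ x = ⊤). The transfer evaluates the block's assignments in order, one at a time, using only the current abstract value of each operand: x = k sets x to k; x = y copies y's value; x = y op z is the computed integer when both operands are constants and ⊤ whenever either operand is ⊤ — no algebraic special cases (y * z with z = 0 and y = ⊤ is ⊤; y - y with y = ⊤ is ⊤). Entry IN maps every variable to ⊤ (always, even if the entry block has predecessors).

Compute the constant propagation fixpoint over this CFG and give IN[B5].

Answer: {a: ⊤, b: ⊤, c: 3, d: ⊤, e: ⊤, f: ⊤}

Derivation:
Per-block solution:
  B0:   IN=(all ⊤)   OUT=(all ⊤)
  B1:   IN=(all ⊤)   OUT=(all ⊤)
  B2:   IN=(all ⊤)   OUT=(all ⊤)
  B3:   IN=(all ⊤)   OUT={e:2; rest ⊤}
  B4:   IN=(all ⊤)   OUT={c:3; rest ⊤}
  B5:   IN={c:3; rest ⊤}   OUT={b:-4, c:3; rest ⊤}
  B6:   IN=(all ⊤)   OUT=(all ⊤)
  B7:   IN=(all ⊤)   OUT=(all ⊤)
  B8:   IN=(all ⊤)   OUT=(all ⊤)

Merge at B5: IN[B5] = OUT[B4] = {a: ⊤, b: ⊤, c: 3, d: ⊤, e: ⊤, f: ⊤}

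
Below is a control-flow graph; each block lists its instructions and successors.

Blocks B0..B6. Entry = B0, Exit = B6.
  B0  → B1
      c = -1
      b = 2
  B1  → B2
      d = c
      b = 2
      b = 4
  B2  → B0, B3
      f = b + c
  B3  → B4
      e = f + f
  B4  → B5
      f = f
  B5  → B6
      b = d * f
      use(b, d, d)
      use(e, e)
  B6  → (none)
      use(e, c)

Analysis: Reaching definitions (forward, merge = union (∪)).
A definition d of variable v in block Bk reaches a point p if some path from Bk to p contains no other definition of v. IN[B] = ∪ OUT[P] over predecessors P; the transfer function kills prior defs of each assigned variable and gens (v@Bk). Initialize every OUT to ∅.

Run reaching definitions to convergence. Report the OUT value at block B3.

Answer: {b@B1, c@B0, d@B1, e@B3, f@B2}

Derivation:
Fixpoint table:
  B0: | IN={b@B1, c@B0, d@B1, f@B2} | OUT={b@B0, c@B0, d@B1, f@B2}
  B1: | IN={b@B0, c@B0, d@B1, f@B2} | OUT={b@B1, c@B0, d@B1, f@B2}
  B2: | IN={b@B1, c@B0, d@B1, f@B2} | OUT={b@B1, c@B0, d@B1, f@B2}
  B3: | IN={b@B1, c@B0, d@B1, f@B2} | OUT={b@B1, c@B0, d@B1, e@B3, f@B2}
  B4: | IN={b@B1, c@B0, d@B1, e@B3, f@B2} | OUT={b@B1, c@B0, d@B1, e@B3, f@B4}
  B5: | IN={b@B1, c@B0, d@B1, e@B3, f@B4} | OUT={b@B5, c@B0, d@B1, e@B3, f@B4}
  B6: | IN={b@B5, c@B0, d@B1, e@B3, f@B4} | OUT={b@B5, c@B0, d@B1, e@B3, f@B4}

Merge at B3: IN[B3] = OUT[B2] = {b@B1, c@B0, d@B1, f@B2}
Applying B3's transfer function to that IN value gives OUT[B3] (row B3 above).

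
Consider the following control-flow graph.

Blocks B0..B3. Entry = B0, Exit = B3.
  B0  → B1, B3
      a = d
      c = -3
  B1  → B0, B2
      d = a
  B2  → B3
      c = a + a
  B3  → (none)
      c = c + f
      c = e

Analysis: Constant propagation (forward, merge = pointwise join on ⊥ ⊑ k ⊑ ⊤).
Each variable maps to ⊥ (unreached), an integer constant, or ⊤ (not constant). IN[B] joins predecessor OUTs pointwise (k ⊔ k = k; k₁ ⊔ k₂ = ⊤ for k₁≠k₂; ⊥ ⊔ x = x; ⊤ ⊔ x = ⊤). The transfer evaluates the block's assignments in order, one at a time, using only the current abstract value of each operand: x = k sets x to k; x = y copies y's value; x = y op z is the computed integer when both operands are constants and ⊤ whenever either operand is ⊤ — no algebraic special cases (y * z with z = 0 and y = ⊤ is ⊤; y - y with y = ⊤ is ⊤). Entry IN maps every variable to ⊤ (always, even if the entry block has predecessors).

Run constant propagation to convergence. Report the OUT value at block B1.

Fixpoint table:
  B0: | IN=(all ⊤) | OUT={c:-3; rest ⊤}
  B1: | IN={c:-3; rest ⊤} | OUT={c:-3; rest ⊤}
  B2: | IN={c:-3; rest ⊤} | OUT=(all ⊤)
  B3: | IN=(all ⊤) | OUT=(all ⊤)

Merge at B1: IN[B1] = OUT[B0] = {a: ⊤, b: ⊤, c: -3, d: ⊤, e: ⊤, f: ⊤}
Applying B1's transfer function to that IN value gives OUT[B1] (row B1 above).

Answer: {a: ⊤, b: ⊤, c: -3, d: ⊤, e: ⊤, f: ⊤}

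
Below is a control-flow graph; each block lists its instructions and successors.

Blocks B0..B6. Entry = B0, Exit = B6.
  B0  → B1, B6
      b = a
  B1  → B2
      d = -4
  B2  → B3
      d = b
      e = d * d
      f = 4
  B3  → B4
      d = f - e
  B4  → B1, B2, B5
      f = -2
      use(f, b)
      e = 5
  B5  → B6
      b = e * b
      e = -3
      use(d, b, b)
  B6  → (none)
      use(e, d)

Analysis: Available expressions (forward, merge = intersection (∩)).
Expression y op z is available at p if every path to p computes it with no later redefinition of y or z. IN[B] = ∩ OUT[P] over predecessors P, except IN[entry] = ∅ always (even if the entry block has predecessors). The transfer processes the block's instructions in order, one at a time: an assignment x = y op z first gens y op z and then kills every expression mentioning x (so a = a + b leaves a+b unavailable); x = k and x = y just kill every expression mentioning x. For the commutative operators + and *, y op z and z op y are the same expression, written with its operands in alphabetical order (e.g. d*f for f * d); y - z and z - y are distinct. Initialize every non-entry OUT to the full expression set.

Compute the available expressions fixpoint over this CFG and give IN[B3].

Fixpoint table:
  B0: | IN={} | OUT={}
  B1: | IN={} | OUT={}
  B2: | IN={} | OUT={d*d}
  B3: | IN={d*d} | OUT={f-e}
  B4: | IN={f-e} | OUT={}
  B5: | IN={} | OUT={}
  B6: | IN={} | OUT={}

Merge at B3: IN[B3] = OUT[B2] = {d*d}

Answer: {d*d}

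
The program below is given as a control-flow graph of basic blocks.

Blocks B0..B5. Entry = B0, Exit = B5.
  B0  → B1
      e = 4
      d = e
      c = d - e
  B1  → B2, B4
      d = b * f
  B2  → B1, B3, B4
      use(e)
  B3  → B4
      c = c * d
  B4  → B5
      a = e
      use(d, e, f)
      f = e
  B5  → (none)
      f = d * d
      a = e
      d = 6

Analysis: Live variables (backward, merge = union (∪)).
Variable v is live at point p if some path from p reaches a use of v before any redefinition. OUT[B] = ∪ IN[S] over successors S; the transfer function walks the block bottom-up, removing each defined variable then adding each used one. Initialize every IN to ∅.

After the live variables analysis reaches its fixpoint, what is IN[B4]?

Fixpoint table:
  B0:   IN={b, f}   OUT={b, c, e, f}
  B1:   IN={b, c, e, f}   OUT={b, c, d, e, f}
  B2:   IN={b, c, d, e, f}   OUT={b, c, d, e, f}
  B3:   IN={c, d, e, f}   OUT={d, e, f}
  B4:   IN={d, e, f}   OUT={d, e}
  B5:   IN={d, e}   OUT={}

Merge at B4: OUT[B4] = IN[B5] = {d, e}
Applying B4's transfer function to that OUT value gives IN[B4] (row B4 above).

Answer: {d, e, f}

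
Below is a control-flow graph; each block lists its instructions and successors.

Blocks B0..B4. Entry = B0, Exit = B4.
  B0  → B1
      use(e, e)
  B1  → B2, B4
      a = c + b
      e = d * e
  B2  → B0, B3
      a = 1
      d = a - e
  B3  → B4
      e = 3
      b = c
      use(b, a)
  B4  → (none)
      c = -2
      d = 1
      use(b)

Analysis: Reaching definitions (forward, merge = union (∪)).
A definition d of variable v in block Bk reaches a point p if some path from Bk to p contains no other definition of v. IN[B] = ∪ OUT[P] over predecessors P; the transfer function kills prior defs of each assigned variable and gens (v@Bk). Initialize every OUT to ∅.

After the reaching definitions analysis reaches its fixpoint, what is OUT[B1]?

Answer: {a@B1, d@B2, e@B1}

Working:
Converged values:
  B0:  IN={a@B2, d@B2, e@B1}  OUT={a@B2, d@B2, e@B1}
  B1:  IN={a@B2, d@B2, e@B1}  OUT={a@B1, d@B2, e@B1}
  B2:  IN={a@B1, d@B2, e@B1}  OUT={a@B2, d@B2, e@B1}
  B3:  IN={a@B2, d@B2, e@B1}  OUT={a@B2, b@B3, d@B2, e@B3}
  B4:  IN={a@B1, a@B2, b@B3, d@B2, e@B1, e@B3}  OUT={a@B1, a@B2, b@B3, c@B4, d@B4, e@B1, e@B3}

Merge at B1: IN[B1] = OUT[B0] = {a@B2, d@B2, e@B1}
Applying B1's transfer function to that IN value gives OUT[B1] (row B1 above).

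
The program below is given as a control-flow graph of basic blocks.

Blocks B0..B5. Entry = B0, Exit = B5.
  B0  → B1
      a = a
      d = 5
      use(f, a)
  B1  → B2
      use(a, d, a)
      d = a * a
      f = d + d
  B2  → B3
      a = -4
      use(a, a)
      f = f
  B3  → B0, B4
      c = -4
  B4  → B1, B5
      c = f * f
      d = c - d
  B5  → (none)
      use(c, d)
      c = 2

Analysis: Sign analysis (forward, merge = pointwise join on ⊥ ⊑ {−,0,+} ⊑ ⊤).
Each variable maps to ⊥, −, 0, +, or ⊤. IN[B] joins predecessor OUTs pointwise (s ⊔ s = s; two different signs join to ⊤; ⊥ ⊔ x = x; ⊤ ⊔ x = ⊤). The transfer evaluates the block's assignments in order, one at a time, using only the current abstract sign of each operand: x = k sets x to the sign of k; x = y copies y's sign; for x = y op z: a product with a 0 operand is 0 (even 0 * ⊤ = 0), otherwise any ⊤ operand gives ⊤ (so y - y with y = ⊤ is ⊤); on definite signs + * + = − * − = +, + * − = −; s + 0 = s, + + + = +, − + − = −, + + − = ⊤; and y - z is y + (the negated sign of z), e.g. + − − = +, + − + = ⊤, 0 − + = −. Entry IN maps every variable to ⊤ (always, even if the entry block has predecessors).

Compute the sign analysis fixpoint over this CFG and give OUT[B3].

Per-block solution:
  B0: | IN=(all ⊤) | OUT={d:+; rest ⊤}
  B1: | IN=(all ⊤) | OUT=(all ⊤)
  B2: | IN=(all ⊤) | OUT={a:-; rest ⊤}
  B3: | IN={a:-; rest ⊤} | OUT={a:-, c:-; rest ⊤}
  B4: | IN={a:-, c:-; rest ⊤} | OUT={a:-; rest ⊤}
  B5: | IN={a:-; rest ⊤} | OUT={a:-, c:+; rest ⊤}

Merge at B3: IN[B3] = OUT[B2] = {a: -, b: ⊤, c: ⊤, d: ⊤, e: ⊤, f: ⊤}
Applying B3's transfer function to that IN value gives OUT[B3] (row B3 above).

Answer: {a: -, b: ⊤, c: -, d: ⊤, e: ⊤, f: ⊤}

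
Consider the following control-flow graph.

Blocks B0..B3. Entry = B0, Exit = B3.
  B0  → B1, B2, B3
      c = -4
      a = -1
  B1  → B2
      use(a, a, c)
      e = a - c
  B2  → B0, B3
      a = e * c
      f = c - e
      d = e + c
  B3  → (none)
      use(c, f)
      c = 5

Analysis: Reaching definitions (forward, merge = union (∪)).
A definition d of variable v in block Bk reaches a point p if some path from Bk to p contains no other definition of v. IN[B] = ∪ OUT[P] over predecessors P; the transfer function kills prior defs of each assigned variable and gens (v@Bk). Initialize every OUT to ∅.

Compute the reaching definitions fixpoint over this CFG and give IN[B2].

Per-block solution:
  B0:  IN={a@B2, c@B0, d@B2, e@B1, f@B2}  OUT={a@B0, c@B0, d@B2, e@B1, f@B2}
  B1:  IN={a@B0, c@B0, d@B2, e@B1, f@B2}  OUT={a@B0, c@B0, d@B2, e@B1, f@B2}
  B2:  IN={a@B0, c@B0, d@B2, e@B1, f@B2}  OUT={a@B2, c@B0, d@B2, e@B1, f@B2}
  B3:  IN={a@B0, a@B2, c@B0, d@B2, e@B1, f@B2}  OUT={a@B0, a@B2, c@B3, d@B2, e@B1, f@B2}

Merge at B2: IN[B2] = OUT[B0] ⊔ OUT[B1] = {a@B0, c@B0, d@B2, e@B1, f@B2}

Answer: {a@B0, c@B0, d@B2, e@B1, f@B2}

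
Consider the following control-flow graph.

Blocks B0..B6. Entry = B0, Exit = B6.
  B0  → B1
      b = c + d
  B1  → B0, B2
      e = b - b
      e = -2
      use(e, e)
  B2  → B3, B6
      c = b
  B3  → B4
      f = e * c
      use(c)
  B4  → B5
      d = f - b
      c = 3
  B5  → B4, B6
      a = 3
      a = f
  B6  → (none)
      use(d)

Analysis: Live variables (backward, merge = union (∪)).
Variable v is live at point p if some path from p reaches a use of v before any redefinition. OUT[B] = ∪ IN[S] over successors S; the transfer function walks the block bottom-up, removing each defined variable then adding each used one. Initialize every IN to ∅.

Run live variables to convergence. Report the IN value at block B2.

Answer: {b, d, e}

Trace:
Fixpoint table:
  B0:   IN={c, d}   OUT={b, c, d}
  B1:   IN={b, c, d}   OUT={b, c, d, e}
  B2:   IN={b, d, e}   OUT={b, c, d, e}
  B3:   IN={b, c, e}   OUT={b, f}
  B4:   IN={b, f}   OUT={b, d, f}
  B5:   IN={b, d, f}   OUT={b, d, f}
  B6:   IN={d}   OUT={}

Merge at B2: OUT[B2] = IN[B3] ⊔ IN[B6] = {b, c, d, e}
Applying B2's transfer function to that OUT value gives IN[B2] (row B2 above).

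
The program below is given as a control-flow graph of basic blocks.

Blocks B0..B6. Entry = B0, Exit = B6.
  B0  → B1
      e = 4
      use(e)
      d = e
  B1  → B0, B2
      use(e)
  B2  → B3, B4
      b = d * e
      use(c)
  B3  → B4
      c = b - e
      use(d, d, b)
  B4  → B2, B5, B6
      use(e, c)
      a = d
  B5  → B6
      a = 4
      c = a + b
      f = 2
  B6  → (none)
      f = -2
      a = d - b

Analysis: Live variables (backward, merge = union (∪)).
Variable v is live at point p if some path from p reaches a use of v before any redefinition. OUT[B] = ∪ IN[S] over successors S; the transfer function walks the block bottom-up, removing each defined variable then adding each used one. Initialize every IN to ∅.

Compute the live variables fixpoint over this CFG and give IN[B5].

Answer: {b, d}

Derivation:
Per-block solution:
  B0: | IN={c} | OUT={c, d, e}
  B1: | IN={c, d, e} | OUT={c, d, e}
  B2: | IN={c, d, e} | OUT={b, c, d, e}
  B3: | IN={b, d, e} | OUT={b, c, d, e}
  B4: | IN={b, c, d, e} | OUT={b, c, d, e}
  B5: | IN={b, d} | OUT={b, d}
  B6: | IN={b, d} | OUT={}

Merge at B5: OUT[B5] = IN[B6] = {b, d}
Applying B5's transfer function to that OUT value gives IN[B5] (row B5 above).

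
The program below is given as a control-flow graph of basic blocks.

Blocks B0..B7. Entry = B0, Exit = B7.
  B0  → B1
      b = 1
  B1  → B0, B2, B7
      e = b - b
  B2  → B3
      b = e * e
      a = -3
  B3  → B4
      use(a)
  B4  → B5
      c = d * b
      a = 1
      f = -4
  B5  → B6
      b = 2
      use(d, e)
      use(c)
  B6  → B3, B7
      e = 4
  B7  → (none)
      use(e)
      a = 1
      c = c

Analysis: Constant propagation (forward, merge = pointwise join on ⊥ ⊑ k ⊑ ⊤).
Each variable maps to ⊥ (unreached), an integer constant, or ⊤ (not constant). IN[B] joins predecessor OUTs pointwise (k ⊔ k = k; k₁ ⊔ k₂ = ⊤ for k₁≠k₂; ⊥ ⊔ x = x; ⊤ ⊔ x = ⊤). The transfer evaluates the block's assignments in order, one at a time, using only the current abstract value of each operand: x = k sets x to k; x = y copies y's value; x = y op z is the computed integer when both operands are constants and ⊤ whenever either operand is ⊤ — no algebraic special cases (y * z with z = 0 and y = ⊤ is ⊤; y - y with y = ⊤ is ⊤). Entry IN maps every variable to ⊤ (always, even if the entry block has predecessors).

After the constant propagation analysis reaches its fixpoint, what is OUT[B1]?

Answer: {a: ⊤, b: 1, c: ⊤, d: ⊤, e: 0, f: ⊤}

Trace:
Per-block solution:
  B0: | IN=(all ⊤) | OUT={b:1; rest ⊤}
  B1: | IN={b:1; rest ⊤} | OUT={b:1, e:0; rest ⊤}
  B2: | IN={b:1, e:0; rest ⊤} | OUT={a:-3, b:0, e:0; rest ⊤}
  B3: | IN=(all ⊤) | OUT=(all ⊤)
  B4: | IN=(all ⊤) | OUT={a:1, f:-4; rest ⊤}
  B5: | IN={a:1, f:-4; rest ⊤} | OUT={a:1, b:2, f:-4; rest ⊤}
  B6: | IN={a:1, b:2, f:-4; rest ⊤} | OUT={a:1, b:2, e:4, f:-4; rest ⊤}
  B7: | IN=(all ⊤) | OUT={a:1; rest ⊤}

Merge at B1: IN[B1] = OUT[B0] = {a: ⊤, b: 1, c: ⊤, d: ⊤, e: ⊤, f: ⊤}
Applying B1's transfer function to that IN value gives OUT[B1] (row B1 above).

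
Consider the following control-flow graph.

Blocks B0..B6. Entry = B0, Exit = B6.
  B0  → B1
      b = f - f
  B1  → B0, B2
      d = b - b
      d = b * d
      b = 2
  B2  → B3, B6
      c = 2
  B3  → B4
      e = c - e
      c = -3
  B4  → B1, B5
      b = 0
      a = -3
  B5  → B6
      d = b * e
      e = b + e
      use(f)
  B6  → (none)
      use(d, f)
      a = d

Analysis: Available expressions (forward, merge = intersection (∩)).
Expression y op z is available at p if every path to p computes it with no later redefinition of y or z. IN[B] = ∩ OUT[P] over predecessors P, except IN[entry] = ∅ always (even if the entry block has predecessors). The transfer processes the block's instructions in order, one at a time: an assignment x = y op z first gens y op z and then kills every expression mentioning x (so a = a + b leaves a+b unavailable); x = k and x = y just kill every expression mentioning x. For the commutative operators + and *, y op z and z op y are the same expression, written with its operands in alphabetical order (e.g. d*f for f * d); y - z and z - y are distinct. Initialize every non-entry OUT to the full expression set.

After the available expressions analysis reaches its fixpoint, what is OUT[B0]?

Converged values:
  B0: | IN={} | OUT={f-f}
  B1: | IN={f-f} | OUT={f-f}
  B2: | IN={f-f} | OUT={f-f}
  B3: | IN={f-f} | OUT={f-f}
  B4: | IN={f-f} | OUT={f-f}
  B5: | IN={f-f} | OUT={f-f}
  B6: | IN={f-f} | OUT={f-f}

Merge at B0 (entry node, so the boundary value {} is joined with the incoming edge(s)): IN[B0] = {} ∩ OUT[B1] = {}
Applying B0's transfer function to that IN value gives OUT[B0] (row B0 above).

Answer: {f-f}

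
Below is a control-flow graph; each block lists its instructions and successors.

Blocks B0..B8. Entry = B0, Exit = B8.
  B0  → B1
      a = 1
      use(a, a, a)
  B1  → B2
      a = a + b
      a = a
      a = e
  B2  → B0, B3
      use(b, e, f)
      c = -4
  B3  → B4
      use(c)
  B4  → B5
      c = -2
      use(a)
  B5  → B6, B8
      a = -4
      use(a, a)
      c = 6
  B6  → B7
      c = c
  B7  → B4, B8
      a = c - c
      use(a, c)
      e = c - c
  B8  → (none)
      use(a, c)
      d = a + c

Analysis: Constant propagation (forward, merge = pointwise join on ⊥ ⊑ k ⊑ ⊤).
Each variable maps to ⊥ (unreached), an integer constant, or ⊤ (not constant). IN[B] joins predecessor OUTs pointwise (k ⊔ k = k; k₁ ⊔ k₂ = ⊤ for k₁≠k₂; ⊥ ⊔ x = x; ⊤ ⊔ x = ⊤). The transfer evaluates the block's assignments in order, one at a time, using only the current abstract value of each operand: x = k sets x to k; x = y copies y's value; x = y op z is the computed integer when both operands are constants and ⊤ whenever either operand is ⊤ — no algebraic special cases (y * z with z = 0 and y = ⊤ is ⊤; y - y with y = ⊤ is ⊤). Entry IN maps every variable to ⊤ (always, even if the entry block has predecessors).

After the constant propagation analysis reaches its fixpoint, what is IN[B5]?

Per-block solution:
  B0:  IN=(all ⊤)  OUT={a:1; rest ⊤}
  B1:  IN={a:1; rest ⊤}  OUT=(all ⊤)
  B2:  IN=(all ⊤)  OUT={c:-4; rest ⊤}
  B3:  IN={c:-4; rest ⊤}  OUT={c:-4; rest ⊤}
  B4:  IN=(all ⊤)  OUT={c:-2; rest ⊤}
  B5:  IN={c:-2; rest ⊤}  OUT={a:-4, c:6; rest ⊤}
  B6:  IN={a:-4, c:6; rest ⊤}  OUT={a:-4, c:6; rest ⊤}
  B7:  IN={a:-4, c:6; rest ⊤}  OUT={a:0, c:6, e:0; rest ⊤}
  B8:  IN={c:6; rest ⊤}  OUT={c:6; rest ⊤}

Merge at B5: IN[B5] = OUT[B4] = {a: ⊤, b: ⊤, c: -2, d: ⊤, e: ⊤, f: ⊤}

Answer: {a: ⊤, b: ⊤, c: -2, d: ⊤, e: ⊤, f: ⊤}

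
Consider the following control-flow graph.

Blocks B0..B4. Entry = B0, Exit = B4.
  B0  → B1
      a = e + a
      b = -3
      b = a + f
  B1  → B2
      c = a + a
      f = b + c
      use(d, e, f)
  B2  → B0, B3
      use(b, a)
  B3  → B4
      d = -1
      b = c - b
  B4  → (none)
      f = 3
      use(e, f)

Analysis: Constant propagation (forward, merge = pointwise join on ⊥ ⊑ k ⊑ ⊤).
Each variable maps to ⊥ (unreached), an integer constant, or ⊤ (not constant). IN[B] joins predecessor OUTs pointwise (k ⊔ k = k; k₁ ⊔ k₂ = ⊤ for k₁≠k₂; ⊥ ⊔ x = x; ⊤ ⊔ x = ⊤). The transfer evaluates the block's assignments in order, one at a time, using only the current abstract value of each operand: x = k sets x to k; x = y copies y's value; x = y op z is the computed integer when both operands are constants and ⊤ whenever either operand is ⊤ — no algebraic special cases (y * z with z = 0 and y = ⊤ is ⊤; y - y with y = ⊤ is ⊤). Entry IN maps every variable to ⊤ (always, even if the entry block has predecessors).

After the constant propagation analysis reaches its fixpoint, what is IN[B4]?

Converged values:
  B0:   IN=(all ⊤)   OUT=(all ⊤)
  B1:   IN=(all ⊤)   OUT=(all ⊤)
  B2:   IN=(all ⊤)   OUT=(all ⊤)
  B3:   IN=(all ⊤)   OUT={d:-1; rest ⊤}
  B4:   IN={d:-1; rest ⊤}   OUT={d:-1, f:3; rest ⊤}

Merge at B4: IN[B4] = OUT[B3] = {a: ⊤, b: ⊤, c: ⊤, d: -1, e: ⊤, f: ⊤}

Answer: {a: ⊤, b: ⊤, c: ⊤, d: -1, e: ⊤, f: ⊤}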